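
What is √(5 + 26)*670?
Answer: 670*√31 ≈ 3730.4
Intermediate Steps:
√(5 + 26)*670 = √31*670 = 670*√31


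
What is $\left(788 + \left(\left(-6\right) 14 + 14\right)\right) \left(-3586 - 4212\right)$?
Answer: $-5598964$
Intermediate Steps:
$\left(788 + \left(\left(-6\right) 14 + 14\right)\right) \left(-3586 - 4212\right) = \left(788 + \left(-84 + 14\right)\right) \left(-7798\right) = \left(788 - 70\right) \left(-7798\right) = 718 \left(-7798\right) = -5598964$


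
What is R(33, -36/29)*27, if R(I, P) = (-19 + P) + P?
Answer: -16821/29 ≈ -580.03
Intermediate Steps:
R(I, P) = -19 + 2*P
R(33, -36/29)*27 = (-19 + 2*(-36/29))*27 = (-19 - 72/29)*27 = -623/29*27 = -16821/29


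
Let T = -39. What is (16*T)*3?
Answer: -1872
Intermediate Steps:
(16*T)*3 = (16*(-39))*3 = -624*3 = -1872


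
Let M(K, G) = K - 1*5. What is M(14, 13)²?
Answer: 81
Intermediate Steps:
M(K, G) = -5 + K (M(K, G) = K - 5 = -5 + K)
M(14, 13)² = (-5 + 14)² = 9² = 81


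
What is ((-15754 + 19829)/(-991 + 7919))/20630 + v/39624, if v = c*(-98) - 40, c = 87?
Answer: -30603274961/141581148384 ≈ -0.21615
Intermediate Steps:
v = -8566 (v = 87*(-98) - 40 = -8526 - 40 = -8566)
((-15754 + 19829)/(-991 + 7919))/20630 + v/39624 = ((-15754 + 19829)/(-991 + 7919))/20630 - 8566/39624 = (4075/6928)*(1/20630) - 8566*1/39624 = (4075*(1/6928))*(1/20630) - 4283/19812 = (4075/6928)*(1/20630) - 4283/19812 = 815/28584928 - 4283/19812 = -30603274961/141581148384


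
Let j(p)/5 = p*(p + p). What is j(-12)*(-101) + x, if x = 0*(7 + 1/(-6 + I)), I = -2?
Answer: -145440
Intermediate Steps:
j(p) = 10*p**2 (j(p) = 5*(p*(p + p)) = 5*(p*(2*p)) = 5*(2*p**2) = 10*p**2)
x = 0 (x = 0*(7 + 1/(-6 - 2)) = 0*(7 + 1/(-8)) = 0*(7 - 1/8) = 0*(55/8) = 0)
j(-12)*(-101) + x = (10*(-12)**2)*(-101) + 0 = (10*144)*(-101) + 0 = 1440*(-101) + 0 = -145440 + 0 = -145440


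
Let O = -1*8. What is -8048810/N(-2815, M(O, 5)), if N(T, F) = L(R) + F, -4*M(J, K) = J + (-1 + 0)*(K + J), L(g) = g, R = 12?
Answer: -32195240/53 ≈ -6.0746e+5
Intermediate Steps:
O = -8
M(J, K) = K/4 (M(J, K) = -(J + (-1 + 0)*(K + J))/4 = -(J - (J + K))/4 = -(J + (-J - K))/4 = -(-1)*K/4 = K/4)
N(T, F) = 12 + F
-8048810/N(-2815, M(O, 5)) = -8048810/(12 + (1/4)*5) = -8048810/(12 + 5/4) = -8048810/53/4 = -8048810*4/53 = -32195240/53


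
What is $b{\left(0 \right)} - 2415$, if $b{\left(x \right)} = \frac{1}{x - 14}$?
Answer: $- \frac{33811}{14} \approx -2415.1$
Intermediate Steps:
$b{\left(x \right)} = \frac{1}{-14 + x}$
$b{\left(0 \right)} - 2415 = \frac{1}{-14 + 0} - 2415 = \frac{1}{-14} - 2415 = - \frac{1}{14} - 2415 = - \frac{33811}{14}$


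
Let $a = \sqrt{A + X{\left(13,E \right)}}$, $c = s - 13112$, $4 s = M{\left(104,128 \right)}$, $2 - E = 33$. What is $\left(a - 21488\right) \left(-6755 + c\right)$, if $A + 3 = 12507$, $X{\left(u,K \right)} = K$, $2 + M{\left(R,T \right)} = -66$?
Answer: $427267392 - 19884 \sqrt{12473} \approx 4.2505 \cdot 10^{8}$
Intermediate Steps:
$E = -31$ ($E = 2 - 33 = -31$)
$M{\left(R,T \right)} = -68$ ($M{\left(R,T \right)} = -2 - 66 = -68$)
$s = -17$ ($s = \frac{1}{4} \left(-68\right) = -17$)
$A = 12504$ ($A = -3 + 12507 = 12504$)
$c = -13129$ ($c = -17 - 13112 = -13129$)
$a = \sqrt{12473}$ ($a = \sqrt{12504 - 31} = \sqrt{12473} \approx 111.68$)
$\left(a - 21488\right) \left(-6755 + c\right) = \left(\sqrt{12473} - 21488\right) \left(-6755 - 13129\right) = \left(\sqrt{12473} - 21488\right) \left(-19884\right) = \left(-21488 + \sqrt{12473}\right) \left(-19884\right) = 427267392 - 19884 \sqrt{12473}$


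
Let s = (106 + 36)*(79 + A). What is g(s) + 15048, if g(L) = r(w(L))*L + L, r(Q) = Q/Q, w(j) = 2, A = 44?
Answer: 49980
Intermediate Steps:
s = 17466 (s = (106 + 36)*(79 + 44) = 142*123 = 17466)
r(Q) = 1
g(L) = 2*L (g(L) = 1*L + L = L + L = 2*L)
g(s) + 15048 = 2*17466 + 15048 = 34932 + 15048 = 49980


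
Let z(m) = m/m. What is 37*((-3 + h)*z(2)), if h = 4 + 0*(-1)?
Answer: 37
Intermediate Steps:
z(m) = 1
h = 4 (h = 4 + 0 = 4)
37*((-3 + h)*z(2)) = 37*((-3 + 4)*1) = 37*(1*1) = 37*1 = 37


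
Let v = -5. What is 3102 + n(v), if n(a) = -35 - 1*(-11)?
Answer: 3078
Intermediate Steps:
n(a) = -24 (n(a) = -35 + 11 = -24)
3102 + n(v) = 3102 - 24 = 3078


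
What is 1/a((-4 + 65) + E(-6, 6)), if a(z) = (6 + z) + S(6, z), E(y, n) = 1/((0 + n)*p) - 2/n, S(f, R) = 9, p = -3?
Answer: 18/1361 ≈ 0.013226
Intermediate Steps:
E(y, n) = -7/(3*n) (E(y, n) = 1/((0 + n)*(-3)) - 2/n = -⅓/n - 2/n = -1/(3*n) - 2/n = -7/(3*n))
a(z) = 15 + z (a(z) = (6 + z) + 9 = 15 + z)
1/a((-4 + 65) + E(-6, 6)) = 1/(15 + ((-4 + 65) - 7/3/6)) = 1/(15 + (61 - 7/3*⅙)) = 1/(15 + (61 - 7/18)) = 1/(15 + 1091/18) = 1/(1361/18) = 18/1361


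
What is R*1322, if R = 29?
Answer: 38338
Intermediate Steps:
R*1322 = 29*1322 = 38338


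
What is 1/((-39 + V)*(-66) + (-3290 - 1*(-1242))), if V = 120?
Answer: -1/7394 ≈ -0.00013524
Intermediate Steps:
1/((-39 + V)*(-66) + (-3290 - 1*(-1242))) = 1/((-39 + 120)*(-66) + (-3290 - 1*(-1242))) = 1/(81*(-66) + (-3290 + 1242)) = 1/(-5346 - 2048) = 1/(-7394) = -1/7394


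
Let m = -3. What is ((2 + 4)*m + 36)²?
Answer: 324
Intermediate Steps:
((2 + 4)*m + 36)² = ((2 + 4)*(-3) + 36)² = (6*(-3) + 36)² = (-18 + 36)² = 18² = 324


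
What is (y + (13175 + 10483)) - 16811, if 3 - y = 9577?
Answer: -2727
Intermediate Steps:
y = -9574 (y = 3 - 1*9577 = 3 - 9577 = -9574)
(y + (13175 + 10483)) - 16811 = (-9574 + (13175 + 10483)) - 16811 = (-9574 + 23658) - 16811 = 14084 - 16811 = -2727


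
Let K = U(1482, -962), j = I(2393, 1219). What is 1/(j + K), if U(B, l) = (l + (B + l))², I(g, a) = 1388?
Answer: 1/196752 ≈ 5.0825e-6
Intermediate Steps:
j = 1388
U(B, l) = (B + 2*l)²
K = 195364 (K = (1482 + 2*(-962))² = (1482 - 1924)² = (-442)² = 195364)
1/(j + K) = 1/(1388 + 195364) = 1/196752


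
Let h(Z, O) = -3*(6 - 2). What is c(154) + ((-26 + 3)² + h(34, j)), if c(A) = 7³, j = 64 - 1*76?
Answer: 860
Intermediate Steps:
j = -12 (j = 64 - 76 = -12)
h(Z, O) = -12 (h(Z, O) = -3*4 = -12)
c(A) = 343
c(154) + ((-26 + 3)² + h(34, j)) = 343 + ((-26 + 3)² - 12) = 343 + ((-23)² - 12) = 343 + (529 - 12) = 343 + 517 = 860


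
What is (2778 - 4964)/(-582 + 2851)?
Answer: -2186/2269 ≈ -0.96342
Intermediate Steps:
(2778 - 4964)/(-582 + 2851) = -2186/2269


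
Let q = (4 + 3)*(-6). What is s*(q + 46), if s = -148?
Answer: -592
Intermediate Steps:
q = -42 (q = 7*(-6) = -42)
s*(q + 46) = -148*(-42 + 46) = -148*4 = -592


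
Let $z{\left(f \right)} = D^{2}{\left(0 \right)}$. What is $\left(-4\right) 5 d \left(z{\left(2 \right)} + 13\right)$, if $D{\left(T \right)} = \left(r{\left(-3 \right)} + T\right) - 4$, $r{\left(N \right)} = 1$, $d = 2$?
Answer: $-880$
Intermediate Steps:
$D{\left(T \right)} = -3 + T$ ($D{\left(T \right)} = \left(1 + T\right) - 4 = -3 + T$)
$z{\left(f \right)} = 9$ ($z{\left(f \right)} = \left(-3 + 0\right)^{2} = \left(-3\right)^{2} = 9$)
$\left(-4\right) 5 d \left(z{\left(2 \right)} + 13\right) = \left(-4\right) 5 \cdot 2 \left(9 + 13\right) = \left(-20\right) 2 \cdot 22 = \left(-40\right) 22 = -880$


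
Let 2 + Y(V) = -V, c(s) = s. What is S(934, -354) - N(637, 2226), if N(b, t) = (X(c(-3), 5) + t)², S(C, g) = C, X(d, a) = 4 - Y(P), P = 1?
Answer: -4985355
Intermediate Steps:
Y(V) = -2 - V
X(d, a) = 7 (X(d, a) = 4 - (-2 - 1*1) = 4 - (-2 - 1) = 4 - 1*(-3) = 4 + 3 = 7)
N(b, t) = (7 + t)²
S(934, -354) - N(637, 2226) = 934 - (7 + 2226)² = 934 - 1*2233² = 934 - 1*4986289 = 934 - 4986289 = -4985355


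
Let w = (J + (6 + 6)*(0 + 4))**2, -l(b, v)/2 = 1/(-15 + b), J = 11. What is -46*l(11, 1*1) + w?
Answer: 3458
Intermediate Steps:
l(b, v) = -2/(-15 + b)
w = 3481 (w = (11 + (6 + 6)*(0 + 4))**2 = (11 + 12*4)**2 = (11 + 48)**2 = 59**2 = 3481)
-46*l(11, 1*1) + w = -(-92)/(-15 + 11) + 3481 = -(-92)/(-4) + 3481 = -(-92)*(-1)/4 + 3481 = -46*1/2 + 3481 = -23 + 3481 = 3458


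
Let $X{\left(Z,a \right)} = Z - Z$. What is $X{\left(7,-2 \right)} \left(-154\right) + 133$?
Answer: $133$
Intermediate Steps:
$X{\left(Z,a \right)} = 0$
$X{\left(7,-2 \right)} \left(-154\right) + 133 = 0 \left(-154\right) + 133 = 0 + 133 = 133$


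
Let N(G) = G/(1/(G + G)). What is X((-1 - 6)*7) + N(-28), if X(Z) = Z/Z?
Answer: 1569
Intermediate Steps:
N(G) = 2*G² (N(G) = G/(1/(2*G)) = G/((1/(2*G))) = G*(2*G) = 2*G²)
X(Z) = 1
X((-1 - 6)*7) + N(-28) = 1 + 2*(-28)² = 1 + 2*784 = 1 + 1568 = 1569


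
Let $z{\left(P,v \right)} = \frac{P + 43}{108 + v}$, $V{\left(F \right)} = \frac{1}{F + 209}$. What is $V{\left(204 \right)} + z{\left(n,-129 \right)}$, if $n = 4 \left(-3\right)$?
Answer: $- \frac{1826}{1239} \approx -1.4738$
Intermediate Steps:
$n = -12$
$V{\left(F \right)} = \frac{1}{209 + F}$
$z{\left(P,v \right)} = \frac{43 + P}{108 + v}$
$V{\left(204 \right)} + z{\left(n,-129 \right)} = \frac{1}{209 + 204} + \frac{43 - 12}{108 - 129} = \frac{1}{413} + \frac{1}{-21} \cdot 31 = \frac{1}{413} - \frac{31}{21} = - \frac{1826}{1239}$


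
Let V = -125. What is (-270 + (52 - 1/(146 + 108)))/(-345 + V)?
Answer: 55373/119380 ≈ 0.46384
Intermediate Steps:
(-270 + (52 - 1/(146 + 108)))/(-345 + V) = (-270 + (52 - 1/(146 + 108)))/(-345 - 125) = (-270 + (52 - 1/254))/(-470) = (-270 + (52 - 1*1/254))*(-1/470) = (-270 + (52 - 1/254))*(-1/470) = (-270 + 13207/254)*(-1/470) = -55373/254*(-1/470) = 55373/119380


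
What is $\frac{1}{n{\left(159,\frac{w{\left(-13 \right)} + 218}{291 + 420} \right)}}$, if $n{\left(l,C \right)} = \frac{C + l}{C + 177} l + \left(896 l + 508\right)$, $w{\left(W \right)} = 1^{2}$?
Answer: $\frac{21011}{3006986294} \approx 6.9874 \cdot 10^{-6}$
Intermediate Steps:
$w{\left(W \right)} = 1$
$n{\left(l,C \right)} = 508 + 896 l + \frac{l \left(C + l\right)}{177 + C}$ ($n{\left(l,C \right)} = \frac{C + l}{177 + C} l + \left(508 + 896 l\right) = \frac{l \left(C + l\right)}{177 + C} + \left(508 + 896 l\right) = 508 + 896 l + \frac{l \left(C + l\right)}{177 + C}$)
$\frac{1}{n{\left(159,\frac{w{\left(-13 \right)} + 218}{291 + 420} \right)}} = \frac{1}{\frac{1}{177 + \frac{1 + 218}{291 + 420}} \left(89916 + 159^{2} + 508 \frac{1 + 218}{291 + 420} + 158592 \cdot 159 + 897 \frac{1 + 218}{291 + 420} \cdot 159\right)} = \frac{1}{\frac{1}{177 + \frac{219}{711}} \left(89916 + 25281 + 508 \cdot \frac{219}{711} + 25216128 + 897 \cdot \frac{219}{711} \cdot 159\right)} = \frac{1}{\frac{1}{177 + 219 \cdot \frac{1}{711}} \left(89916 + 25281 + 508 \cdot 219 \cdot \frac{1}{711} + 25216128 + 897 \cdot 219 \cdot \frac{1}{711} \cdot 159\right)} = \frac{1}{\frac{1}{177 + \frac{73}{237}} \left(89916 + 25281 + 508 \cdot \frac{73}{237} + 25216128 + 897 \cdot \frac{73}{237} \cdot 159\right)} = \frac{1}{\frac{1}{\frac{42022}{237}} \left(89916 + 25281 + \frac{37084}{237} + 25216128 + \frac{3470493}{79}\right)} = \frac{1}{\frac{237}{42022} \cdot \frac{6013972588}{237}} = \frac{1}{\frac{3006986294}{21011}} = \frac{21011}{3006986294}$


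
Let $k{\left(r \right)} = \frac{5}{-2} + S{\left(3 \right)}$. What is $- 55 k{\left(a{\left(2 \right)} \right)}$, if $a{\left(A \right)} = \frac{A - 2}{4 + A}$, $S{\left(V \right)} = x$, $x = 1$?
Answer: $\frac{165}{2} \approx 82.5$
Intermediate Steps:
$S{\left(V \right)} = 1$
$a{\left(A \right)} = \frac{-2 + A}{4 + A}$
$k{\left(r \right)} = - \frac{3}{2}$ ($k{\left(r \right)} = \frac{5}{-2} + 1 = 5 \left(- \frac{1}{2}\right) + 1 = - \frac{5}{2} + 1 = - \frac{3}{2}$)
$- 55 k{\left(a{\left(2 \right)} \right)} = \left(-55\right) \left(- \frac{3}{2}\right) = \frac{165}{2}$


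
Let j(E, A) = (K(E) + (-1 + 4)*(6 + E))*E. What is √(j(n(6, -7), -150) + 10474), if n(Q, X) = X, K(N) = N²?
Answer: 6*√282 ≈ 100.76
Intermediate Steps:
j(E, A) = E*(18 + E² + 3*E) (j(E, A) = (E² + (-1 + 4)*(6 + E))*E = (E² + 3*(6 + E))*E = (E² + (18 + 3*E))*E = (18 + E² + 3*E)*E = E*(18 + E² + 3*E))
√(j(n(6, -7), -150) + 10474) = √(-7*(18 + (-7)² + 3*(-7)) + 10474) = √(-7*(18 + 49 - 21) + 10474) = √(-7*46 + 10474) = √(-322 + 10474) = √10152 = 6*√282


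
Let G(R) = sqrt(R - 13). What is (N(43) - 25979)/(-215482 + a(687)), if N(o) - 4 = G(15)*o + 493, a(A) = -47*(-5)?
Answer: 8494/71749 - 43*sqrt(2)/215247 ≈ 0.11810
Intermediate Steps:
G(R) = sqrt(-13 + R)
a(A) = 235
N(o) = 497 + o*sqrt(2) (N(o) = 4 + (sqrt(-13 + 15)*o + 493) = 4 + (sqrt(2)*o + 493) = 4 + (o*sqrt(2) + 493) = 4 + (493 + o*sqrt(2)) = 497 + o*sqrt(2))
(N(43) - 25979)/(-215482 + a(687)) = ((497 + 43*sqrt(2)) - 25979)/(-215482 + 235) = (-25482 + 43*sqrt(2))/(-215247) = (-25482 + 43*sqrt(2))*(-1/215247) = 8494/71749 - 43*sqrt(2)/215247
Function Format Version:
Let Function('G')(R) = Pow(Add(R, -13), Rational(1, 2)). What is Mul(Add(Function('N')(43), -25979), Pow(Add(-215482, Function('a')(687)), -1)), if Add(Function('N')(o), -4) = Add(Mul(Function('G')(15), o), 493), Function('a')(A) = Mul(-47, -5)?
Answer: Add(Rational(8494, 71749), Mul(Rational(-43, 215247), Pow(2, Rational(1, 2)))) ≈ 0.11810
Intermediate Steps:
Function('G')(R) = Pow(Add(-13, R), Rational(1, 2))
Function('a')(A) = 235
Function('N')(o) = Add(497, Mul(o, Pow(2, Rational(1, 2)))) (Function('N')(o) = Add(4, Add(Mul(Pow(Add(-13, 15), Rational(1, 2)), o), 493)) = Add(4, Add(Mul(Pow(2, Rational(1, 2)), o), 493)) = Add(4, Add(Mul(o, Pow(2, Rational(1, 2))), 493)) = Add(4, Add(493, Mul(o, Pow(2, Rational(1, 2))))) = Add(497, Mul(o, Pow(2, Rational(1, 2)))))
Mul(Add(Function('N')(43), -25979), Pow(Add(-215482, Function('a')(687)), -1)) = Mul(Add(Add(497, Mul(43, Pow(2, Rational(1, 2)))), -25979), Pow(Add(-215482, 235), -1)) = Mul(Add(-25482, Mul(43, Pow(2, Rational(1, 2)))), Pow(-215247, -1)) = Mul(Add(-25482, Mul(43, Pow(2, Rational(1, 2)))), Rational(-1, 215247)) = Add(Rational(8494, 71749), Mul(Rational(-43, 215247), Pow(2, Rational(1, 2))))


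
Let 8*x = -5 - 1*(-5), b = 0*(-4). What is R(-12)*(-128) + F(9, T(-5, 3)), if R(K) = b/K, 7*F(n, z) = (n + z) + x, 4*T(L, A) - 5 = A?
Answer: 11/7 ≈ 1.5714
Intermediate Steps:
b = 0
T(L, A) = 5/4 + A/4
x = 0 (x = (-5 - 1*(-5))/8 = (-5 + 5)/8 = (1/8)*0 = 0)
F(n, z) = n/7 + z/7 (F(n, z) = ((n + z) + 0)/7 = (n + z)/7 = n/7 + z/7)
R(K) = 0 (R(K) = 0/K = 0)
R(-12)*(-128) + F(9, T(-5, 3)) = 0*(-128) + ((1/7)*9 + (5/4 + (1/4)*3)/7) = 0 + (9/7 + (5/4 + 3/4)/7) = 0 + (9/7 + (1/7)*2) = 0 + (9/7 + 2/7) = 0 + 11/7 = 11/7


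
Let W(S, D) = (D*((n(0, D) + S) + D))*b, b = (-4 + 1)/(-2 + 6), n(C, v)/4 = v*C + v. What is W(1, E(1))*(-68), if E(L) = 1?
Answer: 306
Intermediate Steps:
n(C, v) = 4*v + 4*C*v (n(C, v) = 4*(v*C + v) = 4*(C*v + v) = 4*(v + C*v) = 4*v + 4*C*v)
b = -3/4 ≈ -0.75000
W(S, D) = -3*D*(S + 5*D)/4 (W(S, D) = (D*((4*D*(1 + 0) + S) + D))*(-3/4) = (D*((4*D*1 + S) + D))*(-3/4) = (D*((4*D + S) + D))*(-3/4) = (D*((S + 4*D) + D))*(-3/4) = (D*(S + 5*D))*(-3/4) = -3*D*(S + 5*D)/4)
W(1, E(1))*(-68) = -3/4*1*(1 + 5*1)*(-68) = -3/4*1*(1 + 5)*(-68) = -3/4*1*6*(-68) = -9/2*(-68) = 306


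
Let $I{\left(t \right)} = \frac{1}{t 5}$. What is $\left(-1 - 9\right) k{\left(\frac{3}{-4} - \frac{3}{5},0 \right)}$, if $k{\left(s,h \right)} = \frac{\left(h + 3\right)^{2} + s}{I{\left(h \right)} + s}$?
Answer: $0$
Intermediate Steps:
$I{\left(t \right)} = \frac{1}{5 t}$
$k{\left(s,h \right)} = \frac{s + \left(3 + h\right)^{2}}{s + \frac{1}{5 h}}$ ($k{\left(s,h \right)} = \frac{\left(h + 3\right)^{2} + s}{\frac{1}{5 h} + s} = \frac{\left(3 + h\right)^{2} + s}{s + \frac{1}{5 h}} = \frac{s + \left(3 + h\right)^{2}}{s + \frac{1}{5 h}}$)
$\left(-1 - 9\right) k{\left(\frac{3}{-4} - \frac{3}{5},0 \right)} = \left(-1 - 9\right) 5 \cdot 0 \frac{1}{1 + 5 \cdot 0 \left(\frac{3}{-4} - \frac{3}{5}\right)} \left(\left(\frac{3}{-4} - \frac{3}{5}\right) + \left(3 + 0\right)^{2}\right) = - 10 \cdot 5 \cdot 0 \frac{1}{1 + 5 \cdot 0 \left(3 \left(- \frac{1}{4}\right) - \frac{3}{5}\right)} \left(\left(3 \left(- \frac{1}{4}\right) - \frac{3}{5}\right) + 3^{2}\right) = - 10 \cdot 5 \cdot 0 \frac{1}{1 + 5 \cdot 0 \left(- \frac{3}{4} - \frac{3}{5}\right)} \left(\left(- \frac{3}{4} - \frac{3}{5}\right) + 9\right) = - 10 \cdot 5 \cdot 0 \frac{1}{1 + 5 \cdot 0 \left(- \frac{27}{20}\right)} \left(- \frac{27}{20} + 9\right) = - 10 \cdot 5 \cdot 0 \frac{1}{1 + 0} \cdot \frac{153}{20} = - 10 \cdot 5 \cdot 0 \cdot 1^{-1} \cdot \frac{153}{20} = - 10 \cdot 5 \cdot 0 \cdot 1 \cdot \frac{153}{20} = \left(-10\right) 0 = 0$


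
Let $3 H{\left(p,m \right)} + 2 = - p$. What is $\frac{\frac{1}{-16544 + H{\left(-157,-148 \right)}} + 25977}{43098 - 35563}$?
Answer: $\frac{1285264026}{372809195} \approx 3.4475$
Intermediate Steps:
$H{\left(p,m \right)} = - \frac{2}{3} - \frac{p}{3}$ ($H{\left(p,m \right)} = - \frac{2}{3} + \frac{\left(-1\right) p}{3} = - \frac{2}{3} - \frac{p}{3}$)
$\frac{\frac{1}{-16544 + H{\left(-157,-148 \right)}} + 25977}{43098 - 35563} = \frac{\frac{1}{-16544 - - \frac{155}{3}} + 25977}{43098 - 35563} = \frac{\frac{1}{-16544 + \left(- \frac{2}{3} + \frac{157}{3}\right)} + 25977}{7535} = \left(\frac{1}{-16544 + \frac{155}{3}} + 25977\right) \frac{1}{7535} = \left(\frac{1}{- \frac{49477}{3}} + 25977\right) \frac{1}{7535} = \left(- \frac{3}{49477} + 25977\right) \frac{1}{7535} = \frac{1285264026}{49477} \cdot \frac{1}{7535} = \frac{1285264026}{372809195}$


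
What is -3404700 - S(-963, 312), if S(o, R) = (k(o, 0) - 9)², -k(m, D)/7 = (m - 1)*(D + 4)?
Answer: -731486989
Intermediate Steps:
k(m, D) = -7*(-1 + m)*(4 + D) (k(m, D) = -7*(m - 1)*(D + 4) = -7*(-1 + m)*(4 + D))
S(o, R) = (19 - 28*o)² (S(o, R) = ((28 - 28*o + 7*0 - 7*0*o) - 9)² = ((28 - 28*o + 0 + 0) - 9)² = ((28 - 28*o) - 9)² = (19 - 28*o)²)
-3404700 - S(-963, 312) = -3404700 - (-19 + 28*(-963))² = -3404700 - (-19 - 26964)² = -3404700 - 1*(-26983)² = -3404700 - 1*728082289 = -3404700 - 728082289 = -731486989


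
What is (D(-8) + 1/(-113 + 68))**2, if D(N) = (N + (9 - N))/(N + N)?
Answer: 177241/518400 ≈ 0.34190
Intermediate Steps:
D(N) = 9/(2*N) (D(N) = 9/((2*N)) = 9*(1/(2*N)) = 9/(2*N))
(D(-8) + 1/(-113 + 68))**2 = ((9/2)/(-8) + 1/(-113 + 68))**2 = ((9/2)*(-1/8) + 1/(-45))**2 = (-9/16 - 1/45)**2 = (-421/720)**2 = 177241/518400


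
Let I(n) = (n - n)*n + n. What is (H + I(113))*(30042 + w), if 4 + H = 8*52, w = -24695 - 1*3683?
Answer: 873600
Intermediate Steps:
w = -28378 (w = -24695 - 3683 = -28378)
H = 412 (H = -4 + 8*52 = -4 + 416 = 412)
I(n) = n (I(n) = 0*n + n = 0 + n = n)
(H + I(113))*(30042 + w) = (412 + 113)*(30042 - 28378) = 525*1664 = 873600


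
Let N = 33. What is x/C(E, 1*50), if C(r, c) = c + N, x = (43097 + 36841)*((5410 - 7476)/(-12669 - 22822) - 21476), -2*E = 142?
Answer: -60928955435700/2945753 ≈ -2.0684e+7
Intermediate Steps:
E = -71 (E = -½*142 = -71)
x = -60928955435700/35491 (x = 79938*(-2066/(-35491) - 21476) = 79938*(-2066*(-1/35491) - 21476) = 79938*(2066/35491 - 21476) = 79938*(-762202650/35491) = -60928955435700/35491 ≈ -1.7167e+9)
C(r, c) = 33 + c (C(r, c) = c + 33 = 33 + c)
x/C(E, 1*50) = -60928955435700/(35491*(33 + 1*50)) = -60928955435700/(35491*(33 + 50)) = -60928955435700/35491/83 = -60928955435700/35491*1/83 = -60928955435700/2945753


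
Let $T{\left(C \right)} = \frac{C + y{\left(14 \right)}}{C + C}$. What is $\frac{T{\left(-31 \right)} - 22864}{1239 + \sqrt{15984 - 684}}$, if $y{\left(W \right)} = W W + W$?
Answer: $- \frac{585529511}{31409634} + \frac{7088735 \sqrt{17}}{15704817} \approx -16.781$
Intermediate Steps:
$y{\left(W \right)} = W + W^{2}$ ($y{\left(W \right)} = W^{2} + W = W + W^{2}$)
$T{\left(C \right)} = \frac{210 + C}{2 C}$ ($T{\left(C \right)} = \frac{C + 14 \left(1 + 14\right)}{C + C} = \frac{C + 14 \cdot 15}{2 C} = \left(C + 210\right) \frac{1}{2 C} = \left(210 + C\right) \frac{1}{2 C} = \frac{210 + C}{2 C}$)
$\frac{T{\left(-31 \right)} - 22864}{1239 + \sqrt{15984 - 684}} = \frac{\frac{210 - 31}{2 \left(-31\right)} - 22864}{1239 + \sqrt{15984 - 684}} = \frac{\frac{1}{2} \left(- \frac{1}{31}\right) 179 - 22864}{1239 + \sqrt{15300}} = \frac{- \frac{179}{62} - 22864}{1239 + 30 \sqrt{17}} = - \frac{1417747}{62 \left(1239 + 30 \sqrt{17}\right)}$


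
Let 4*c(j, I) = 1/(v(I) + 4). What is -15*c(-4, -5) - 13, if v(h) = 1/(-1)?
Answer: -57/4 ≈ -14.250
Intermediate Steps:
v(h) = -1
c(j, I) = 1/12 (c(j, I) = 1/(4*(-1 + 4)) = (¼)/3 = (¼)*(⅓) = 1/12)
-15*c(-4, -5) - 13 = -15*1/12 - 13 = -5/4 - 13 = -57/4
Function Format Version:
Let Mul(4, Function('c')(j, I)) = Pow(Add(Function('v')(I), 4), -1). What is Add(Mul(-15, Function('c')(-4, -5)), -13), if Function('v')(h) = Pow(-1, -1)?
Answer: Rational(-57, 4) ≈ -14.250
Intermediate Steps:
Function('v')(h) = -1
Function('c')(j, I) = Rational(1, 12) (Function('c')(j, I) = Mul(Rational(1, 4), Pow(Add(-1, 4), -1)) = Mul(Rational(1, 4), Pow(3, -1)) = Mul(Rational(1, 4), Rational(1, 3)) = Rational(1, 12))
Add(Mul(-15, Function('c')(-4, -5)), -13) = Add(Mul(-15, Rational(1, 12)), -13) = Add(Rational(-5, 4), -13) = Rational(-57, 4)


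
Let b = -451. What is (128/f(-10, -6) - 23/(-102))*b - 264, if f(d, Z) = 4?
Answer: -1509365/102 ≈ -14798.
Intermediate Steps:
(128/f(-10, -6) - 23/(-102))*b - 264 = (128/4 - 23/(-102))*(-451) - 264 = (128*(¼) - 23*(-1/102))*(-451) - 264 = (32 + 23/102)*(-451) - 264 = (3287/102)*(-451) - 264 = -1482437/102 - 264 = -1509365/102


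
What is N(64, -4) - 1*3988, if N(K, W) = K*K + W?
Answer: 104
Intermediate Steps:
N(K, W) = W + K² (N(K, W) = K² + W = W + K²)
N(64, -4) - 1*3988 = (-4 + 64²) - 1*3988 = (-4 + 4096) - 3988 = 4092 - 3988 = 104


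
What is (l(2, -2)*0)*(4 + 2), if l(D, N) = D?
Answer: 0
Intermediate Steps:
(l(2, -2)*0)*(4 + 2) = (2*0)*(4 + 2) = 0*6 = 0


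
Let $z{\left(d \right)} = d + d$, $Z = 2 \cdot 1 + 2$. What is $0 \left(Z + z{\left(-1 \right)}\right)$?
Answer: $0$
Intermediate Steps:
$Z = 4$ ($Z = 2 + 2 = 4$)
$z{\left(d \right)} = 2 d$
$0 \left(Z + z{\left(-1 \right)}\right) = 0 \left(4 + 2 \left(-1\right)\right) = 0 \left(4 - 2\right) = 0 \cdot 2 = 0$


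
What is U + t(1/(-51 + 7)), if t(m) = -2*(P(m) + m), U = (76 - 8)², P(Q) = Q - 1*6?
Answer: 50997/11 ≈ 4636.1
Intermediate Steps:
P(Q) = -6 + Q (P(Q) = Q - 6 = -6 + Q)
U = 4624 (U = 68² = 4624)
t(m) = 12 - 4*m (t(m) = -2*((-6 + m) + m) = -2*(-6 + 2*m) = 12 - 4*m)
U + t(1/(-51 + 7)) = 4624 + (12 - 4/(-51 + 7)) = 4624 + (12 - 4/(-44)) = 4624 + (12 - 4*(-1/44)) = 4624 + (12 + 1/11) = 4624 + 133/11 = 50997/11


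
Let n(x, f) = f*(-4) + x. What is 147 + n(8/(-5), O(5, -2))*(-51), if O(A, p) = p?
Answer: -897/5 ≈ -179.40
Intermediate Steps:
n(x, f) = x - 4*f (n(x, f) = -4*f + x = x - 4*f)
147 + n(8/(-5), O(5, -2))*(-51) = 147 + (8/(-5) - 4*(-2))*(-51) = 147 + (8*(-1/5) + 8)*(-51) = 147 + (-8/5 + 8)*(-51) = 147 + (32/5)*(-51) = 147 - 1632/5 = -897/5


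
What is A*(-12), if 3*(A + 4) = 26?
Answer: -56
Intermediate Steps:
A = 14/3 (A = -4 + (1/3)*26 = -4 + 26/3 = 14/3 ≈ 4.6667)
A*(-12) = (14/3)*(-12) = -56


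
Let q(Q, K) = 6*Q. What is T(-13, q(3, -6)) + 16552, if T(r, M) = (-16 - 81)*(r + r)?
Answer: 19074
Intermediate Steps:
T(r, M) = -194*r
T(-13, q(3, -6)) + 16552 = -194*(-13) + 16552 = 2522 + 16552 = 19074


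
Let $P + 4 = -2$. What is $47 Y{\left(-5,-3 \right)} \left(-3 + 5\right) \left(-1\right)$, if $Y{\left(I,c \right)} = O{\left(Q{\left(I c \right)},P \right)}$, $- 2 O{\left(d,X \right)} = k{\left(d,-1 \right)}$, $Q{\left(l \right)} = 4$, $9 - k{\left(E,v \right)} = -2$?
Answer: $517$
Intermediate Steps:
$k{\left(E,v \right)} = 11$ ($k{\left(E,v \right)} = 9 - -2 = 9 + 2 = 11$)
$P = -6$ ($P = -4 - 2 = -6$)
$O{\left(d,X \right)} = - \frac{11}{2}$ ($O{\left(d,X \right)} = \left(- \frac{1}{2}\right) 11 = - \frac{11}{2}$)
$Y{\left(I,c \right)} = - \frac{11}{2}$
$47 Y{\left(-5,-3 \right)} \left(-3 + 5\right) \left(-1\right) = 47 \left(- \frac{11}{2}\right) \left(-3 + 5\right) \left(-1\right) = - \frac{517 \cdot 2 \left(-1\right)}{2} = \left(- \frac{517}{2}\right) \left(-2\right) = 517$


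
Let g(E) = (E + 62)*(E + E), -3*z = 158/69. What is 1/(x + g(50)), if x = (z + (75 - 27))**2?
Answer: 42849/575518084 ≈ 7.4453e-5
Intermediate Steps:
z = -158/207 (z = -158/(3*69) = -1/3*158/69 = -158/207 ≈ -0.76328)
g(E) = 2*E*(62 + E) (g(E) = (62 + E)*(2*E) = 2*E*(62 + E))
x = 95609284/42849 (x = (-158/207 + (75 - 27))**2 = (-158/207 + 48)**2 = (9778/207)**2 = 95609284/42849 ≈ 2231.3)
1/(x + g(50)) = 1/(95609284/42849 + 2*50*(62 + 50)) = 1/(95609284/42849 + 2*50*112) = 1/(95609284/42849 + 11200) = 1/(575518084/42849) = 42849/575518084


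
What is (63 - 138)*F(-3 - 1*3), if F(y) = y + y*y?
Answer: -2250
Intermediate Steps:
F(y) = y + y**2
(63 - 138)*F(-3 - 1*3) = (63 - 138)*((-3 - 1*3)*(1 + (-3 - 1*3))) = -75*(-3 - 3)*(1 + (-3 - 3)) = -(-450)*(1 - 6) = -(-450)*(-5) = -75*30 = -2250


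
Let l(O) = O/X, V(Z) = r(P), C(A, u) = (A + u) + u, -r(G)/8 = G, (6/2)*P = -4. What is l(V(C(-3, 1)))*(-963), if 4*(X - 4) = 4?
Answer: -10272/5 ≈ -2054.4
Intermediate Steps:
X = 5 (X = 4 + (1/4)*4 = 4 + 1 = 5)
P = -4/3 (P = (1/3)*(-4) = -4/3 ≈ -1.3333)
r(G) = -8*G
C(A, u) = A + 2*u
V(Z) = 32/3 (V(Z) = -8*(-4/3) = 32/3)
l(O) = O/5
l(V(C(-3, 1)))*(-963) = ((1/5)*(32/3))*(-963) = (32/15)*(-963) = -10272/5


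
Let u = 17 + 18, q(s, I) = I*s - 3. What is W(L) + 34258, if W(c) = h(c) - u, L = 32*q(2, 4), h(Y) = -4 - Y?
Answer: 34059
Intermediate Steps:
q(s, I) = -3 + I*s
u = 35
L = 160 (L = 32*(-3 + 4*2) = 32*(-3 + 8) = 32*5 = 160)
W(c) = -39 - c (W(c) = (-4 - c) - 1*35 = (-4 - c) - 35 = -39 - c)
W(L) + 34258 = (-39 - 1*160) + 34258 = (-39 - 160) + 34258 = -199 + 34258 = 34059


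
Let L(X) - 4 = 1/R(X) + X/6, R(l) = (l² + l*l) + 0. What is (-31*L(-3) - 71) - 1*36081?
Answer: -326360/9 ≈ -36262.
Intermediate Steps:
R(l) = 2*l² (R(l) = (l² + l²) + 0 = 2*l² + 0 = 2*l²)
L(X) = 4 + 1/(2*X²) + X/6 (L(X) = 4 + (1/(2*X²) + X/6) = 4 + 1/(2*X²) + X/6)
(-31*L(-3) - 71) - 1*36081 = (-31*(4 + (½)/(-3)² + (⅙)*(-3)) - 71) - 1*36081 = (-31*(4 + (½)*(⅑) - ½) - 71) - 36081 = (-31*(4 + 1/18 - ½) - 71) - 36081 = (-31*32/9 - 71) - 36081 = (-992/9 - 71) - 36081 = -1631/9 - 36081 = -326360/9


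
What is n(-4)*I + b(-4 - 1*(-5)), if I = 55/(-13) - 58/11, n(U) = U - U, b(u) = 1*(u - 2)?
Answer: -1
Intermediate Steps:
b(u) = -2 + u (b(u) = 1*(-2 + u) = -2 + u)
n(U) = 0
I = -1359/143 (I = 55*(-1/13) - 58*1/11 = -55/13 - 58/11 = -1359/143 ≈ -9.5035)
n(-4)*I + b(-4 - 1*(-5)) = 0*(-1359/143) + (-2 + (-4 - 1*(-5))) = 0 + (-2 + (-4 + 5)) = 0 + (-2 + 1) = 0 - 1 = -1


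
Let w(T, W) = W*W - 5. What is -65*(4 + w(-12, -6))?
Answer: -2275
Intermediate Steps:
w(T, W) = -5 + W² (w(T, W) = W² - 5 = -5 + W²)
-65*(4 + w(-12, -6)) = -65*(4 + (-5 + (-6)²)) = -65*(4 + (-5 + 36)) = -65*(4 + 31) = -65*35 = -2275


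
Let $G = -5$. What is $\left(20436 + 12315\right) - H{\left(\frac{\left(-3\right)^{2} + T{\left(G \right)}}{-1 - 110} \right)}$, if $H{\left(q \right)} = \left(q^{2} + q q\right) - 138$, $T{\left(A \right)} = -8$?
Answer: $\frac{405225367}{12321} \approx 32889.0$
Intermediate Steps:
$H{\left(q \right)} = -138 + 2 q^{2}$ ($H{\left(q \right)} = \left(q^{2} + q^{2}\right) - 138 = 2 q^{2} - 138 = -138 + 2 q^{2}$)
$\left(20436 + 12315\right) - H{\left(\frac{\left(-3\right)^{2} + T{\left(G \right)}}{-1 - 110} \right)} = \left(20436 + 12315\right) - \left(-138 + 2 \left(\frac{\left(-3\right)^{2} - 8}{-1 - 110}\right)^{2}\right) = 32751 - \left(-138 + 2 \left(\frac{9 - 8}{-111}\right)^{2}\right) = 32751 - \left(-138 + 2 \left(1 \left(- \frac{1}{111}\right)\right)^{2}\right) = 32751 - \left(-138 + 2 \left(- \frac{1}{111}\right)^{2}\right) = 32751 - \left(-138 + 2 \cdot \frac{1}{12321}\right) = 32751 - \left(-138 + \frac{2}{12321}\right) = 32751 - - \frac{1700296}{12321} = 32751 + \frac{1700296}{12321} = \frac{405225367}{12321}$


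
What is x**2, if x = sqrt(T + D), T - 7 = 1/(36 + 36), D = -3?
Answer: 289/72 ≈ 4.0139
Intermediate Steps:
T = 505/72 (T = 7 + 1/(36 + 36) = 7 + 1/72 = 505/72 ≈ 7.0139)
x = 17*sqrt(2)/12 (x = sqrt(505/72 - 3) = sqrt(289/72) = 17*sqrt(2)/12 ≈ 2.0035)
x**2 = (17*sqrt(2)/12)**2 = 289/72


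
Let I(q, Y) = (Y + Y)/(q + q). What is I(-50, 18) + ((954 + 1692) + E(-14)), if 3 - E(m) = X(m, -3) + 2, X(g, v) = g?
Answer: 66516/25 ≈ 2660.6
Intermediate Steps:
E(m) = 1 - m (E(m) = 3 - (m + 2) = 3 - (2 + m) = 3 + (-2 - m) = 1 - m)
I(q, Y) = Y/q (I(q, Y) = (2*Y)/((2*q)) = (2*Y)*(1/(2*q)) = Y/q)
I(-50, 18) + ((954 + 1692) + E(-14)) = 18/(-50) + ((954 + 1692) + (1 - 1*(-14))) = 18*(-1/50) + (2646 + (1 + 14)) = -9/25 + (2646 + 15) = -9/25 + 2661 = 66516/25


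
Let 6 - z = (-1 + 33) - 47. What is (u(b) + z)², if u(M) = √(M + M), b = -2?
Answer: 437 + 84*I ≈ 437.0 + 84.0*I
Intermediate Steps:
u(M) = √2*√M (u(M) = √(2*M) = √2*√M)
z = 21 (z = 6 - ((-1 + 33) - 47) = 6 - (32 - 47) = 6 - 1*(-15) = 6 + 15 = 21)
(u(b) + z)² = (√2*√(-2) + 21)² = (√2*(I*√2) + 21)² = (2*I + 21)² = (21 + 2*I)²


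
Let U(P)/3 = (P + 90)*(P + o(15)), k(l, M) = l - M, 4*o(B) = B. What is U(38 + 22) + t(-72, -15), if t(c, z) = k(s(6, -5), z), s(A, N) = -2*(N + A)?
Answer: 57401/2 ≈ 28701.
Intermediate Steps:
o(B) = B/4
s(A, N) = -2*A - 2*N (s(A, N) = -2*(A + N) = -2*A - 2*N)
t(c, z) = -2 - z (t(c, z) = (-2*6 - 2*(-5)) - z = (-12 + 10) - z = -2 - z)
U(P) = 3*(90 + P)*(15/4 + P) (U(P) = 3*((P + 90)*(P + (1/4)*15)) = 3*((90 + P)*(P + 15/4)) = 3*((90 + P)*(15/4 + P)) = 3*(90 + P)*(15/4 + P))
U(38 + 22) + t(-72, -15) = (2025/2 + 3*(38 + 22)**2 + 1125*(38 + 22)/4) + (-2 - 1*(-15)) = (2025/2 + 3*60**2 + (1125/4)*60) + (-2 + 15) = (2025/2 + 3*3600 + 16875) + 13 = (2025/2 + 10800 + 16875) + 13 = 57375/2 + 13 = 57401/2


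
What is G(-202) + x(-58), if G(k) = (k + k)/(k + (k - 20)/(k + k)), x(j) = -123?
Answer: -4923631/40693 ≈ -120.99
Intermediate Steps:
G(k) = 2*k/(k + (-20 + k)/(2*k)) (G(k) = (2*k)/(k + (-20 + k)/((2*k))) = (2*k)/(k + (-20 + k)*(1/(2*k))) = (2*k)/(k + (-20 + k)/(2*k)) = 2*k/(k + (-20 + k)/(2*k)))
G(-202) + x(-58) = 4*(-202)**2/(-20 - 202 + 2*(-202)**2) - 123 = 4*40804/(-20 - 202 + 2*40804) - 123 = 4*40804/(-20 - 202 + 81608) - 123 = 4*40804/81386 - 123 = 4*40804*(1/81386) - 123 = 81608/40693 - 123 = -4923631/40693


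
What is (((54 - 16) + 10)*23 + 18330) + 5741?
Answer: 25175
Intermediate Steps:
(((54 - 16) + 10)*23 + 18330) + 5741 = ((38 + 10)*23 + 18330) + 5741 = (48*23 + 18330) + 5741 = (1104 + 18330) + 5741 = 19434 + 5741 = 25175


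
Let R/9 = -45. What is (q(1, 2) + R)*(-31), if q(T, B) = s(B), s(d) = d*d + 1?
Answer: 12400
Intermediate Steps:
R = -405 (R = 9*(-45) = -405)
s(d) = 1 + d² (s(d) = d² + 1 = 1 + d²)
q(T, B) = 1 + B²
(q(1, 2) + R)*(-31) = ((1 + 2²) - 405)*(-31) = ((1 + 4) - 405)*(-31) = (5 - 405)*(-31) = -400*(-31) = 12400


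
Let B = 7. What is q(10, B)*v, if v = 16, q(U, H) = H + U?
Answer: 272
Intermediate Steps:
q(10, B)*v = (7 + 10)*16 = 17*16 = 272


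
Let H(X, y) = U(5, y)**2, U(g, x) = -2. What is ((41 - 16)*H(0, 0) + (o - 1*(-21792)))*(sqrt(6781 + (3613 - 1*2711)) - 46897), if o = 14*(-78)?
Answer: -975457600 + 20800*sqrt(7683) ≈ -9.7363e+8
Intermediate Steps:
H(X, y) = 4 (H(X, y) = (-2)**2 = 4)
o = -1092
((41 - 16)*H(0, 0) + (o - 1*(-21792)))*(sqrt(6781 + (3613 - 1*2711)) - 46897) = ((41 - 16)*4 + (-1092 - 1*(-21792)))*(sqrt(6781 + (3613 - 1*2711)) - 46897) = (25*4 + (-1092 + 21792))*(sqrt(6781 + (3613 - 2711)) - 46897) = (100 + 20700)*(sqrt(6781 + 902) - 46897) = 20800*(sqrt(7683) - 46897) = 20800*(-46897 + sqrt(7683)) = -975457600 + 20800*sqrt(7683)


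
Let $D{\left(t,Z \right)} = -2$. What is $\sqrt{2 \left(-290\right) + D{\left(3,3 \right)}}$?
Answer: $i \sqrt{582} \approx 24.125 i$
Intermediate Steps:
$\sqrt{2 \left(-290\right) + D{\left(3,3 \right)}} = \sqrt{2 \left(-290\right) - 2} = \sqrt{-580 - 2} = \sqrt{-582} = i \sqrt{582}$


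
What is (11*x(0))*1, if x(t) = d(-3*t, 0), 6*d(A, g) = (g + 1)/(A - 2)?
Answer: -11/12 ≈ -0.91667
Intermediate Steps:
d(A, g) = (1 + g)/(6*(-2 + A)) (d(A, g) = ((g + 1)/(A - 2))/6 = ((1 + g)/(-2 + A))/6 = (1 + g)/(6*(-2 + A)))
x(t) = 1/(6*(-2 - 3*t)) (x(t) = (1 + 0)/(6*(-2 - 3*t)) = (⅙)*1/(-2 - 3*t) = 1/(6*(-2 - 3*t)))
(11*x(0))*1 = (11*(-1/(12 + 18*0)))*1 = (11*(-1/(12 + 0)))*1 = (11*(-1/12))*1 = -11/12*1 = -11/12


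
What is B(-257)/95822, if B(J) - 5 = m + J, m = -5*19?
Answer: -347/95822 ≈ -0.0036213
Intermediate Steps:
m = -95
B(J) = -90 + J (B(J) = 5 + (-95 + J) = -90 + J)
B(-257)/95822 = (-90 - 257)/95822 = -347*1/95822 = -347/95822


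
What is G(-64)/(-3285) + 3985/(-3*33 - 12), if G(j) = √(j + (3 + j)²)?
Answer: -3985/111 - √3657/3285 ≈ -35.919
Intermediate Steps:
G(-64)/(-3285) + 3985/(-3*33 - 12) = √(-64 + (3 - 64)²)/(-3285) + 3985/(-3*33 - 12) = √(-64 + (-61)²)*(-1/3285) + 3985/(-99 - 12) = √(-64 + 3721)*(-1/3285) + 3985/(-111) = √3657*(-1/3285) + 3985*(-1/111) = -√3657/3285 - 3985/111 = -3985/111 - √3657/3285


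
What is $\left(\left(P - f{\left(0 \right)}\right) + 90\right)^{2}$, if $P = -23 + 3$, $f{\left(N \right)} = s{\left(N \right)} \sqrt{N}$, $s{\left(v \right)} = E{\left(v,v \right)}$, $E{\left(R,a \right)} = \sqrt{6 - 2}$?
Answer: $4900$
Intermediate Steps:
$E{\left(R,a \right)} = 2$ ($E{\left(R,a \right)} = \sqrt{4} = 2$)
$s{\left(v \right)} = 2$
$f{\left(N \right)} = 2 \sqrt{N}$
$P = -20$
$\left(\left(P - f{\left(0 \right)}\right) + 90\right)^{2} = \left(\left(-20 - 2 \sqrt{0}\right) + 90\right)^{2} = \left(\left(-20 - 2 \cdot 0\right) + 90\right)^{2} = \left(\left(-20 - 0\right) + 90\right)^{2} = \left(\left(-20 + 0\right) + 90\right)^{2} = \left(-20 + 90\right)^{2} = 70^{2} = 4900$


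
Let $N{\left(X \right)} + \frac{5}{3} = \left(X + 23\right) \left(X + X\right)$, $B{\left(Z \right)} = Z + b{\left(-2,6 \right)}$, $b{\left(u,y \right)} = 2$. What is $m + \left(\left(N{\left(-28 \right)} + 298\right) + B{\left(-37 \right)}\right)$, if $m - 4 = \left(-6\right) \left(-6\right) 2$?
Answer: $\frac{1852}{3} \approx 617.33$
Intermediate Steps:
$B{\left(Z \right)} = 2 + Z$ ($B{\left(Z \right)} = Z + 2 = 2 + Z$)
$m = 76$ ($m = 4 + \left(-6\right) \left(-6\right) 2 = 4 + 36 \cdot 2 = 4 + 72 = 76$)
$N{\left(X \right)} = - \frac{5}{3} + 2 X \left(23 + X\right)$ ($N{\left(X \right)} = - \frac{5}{3} + \left(X + 23\right) \left(X + X\right) = - \frac{5}{3} + \left(23 + X\right) 2 X = - \frac{5}{3} + 2 X \left(23 + X\right)$)
$m + \left(\left(N{\left(-28 \right)} + 298\right) + B{\left(-37 \right)}\right) = 76 + \left(\left(\left(- \frac{5}{3} + 2 \left(-28\right)^{2} + 46 \left(-28\right)\right) + 298\right) + \left(2 - 37\right)\right) = 76 + \left(\left(\left(- \frac{5}{3} + 2 \cdot 784 - 1288\right) + 298\right) - 35\right) = 76 + \left(\left(\left(- \frac{5}{3} + 1568 - 1288\right) + 298\right) - 35\right) = 76 + \left(\left(\frac{835}{3} + 298\right) - 35\right) = 76 + \left(\frac{1729}{3} - 35\right) = 76 + \frac{1624}{3} = \frac{1852}{3}$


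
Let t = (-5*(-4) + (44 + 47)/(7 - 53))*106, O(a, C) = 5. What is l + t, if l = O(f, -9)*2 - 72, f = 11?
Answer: 42511/23 ≈ 1848.3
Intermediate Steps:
t = 43937/23 (t = (20 + 91/(-46))*106 = (20 + 91*(-1/46))*106 = (20 - 91/46)*106 = (829/46)*106 = 43937/23 ≈ 1910.3)
l = -62 (l = 5*2 - 72 = 10 - 72 = -62)
l + t = -62 + 43937/23 = 42511/23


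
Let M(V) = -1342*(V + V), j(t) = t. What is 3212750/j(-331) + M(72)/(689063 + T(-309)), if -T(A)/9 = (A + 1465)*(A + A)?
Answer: -22870779836338/2356301285 ≈ -9706.2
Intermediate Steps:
M(V) = -2684*V
T(A) = -18*A*(1465 + A) (T(A) = -9*(A + 1465)*(A + A) = -9*(1465 + A)*2*A = -18*A*(1465 + A))
3212750/j(-331) + M(72)/(689063 + T(-309)) = 3212750/(-331) + (-2684*72)/(689063 - 18*(-309)*(1465 - 309)) = 3212750*(-1/331) - 193248/(689063 - 18*(-309)*1156) = -3212750/331 - 193248/(689063 + 6429672) = -3212750/331 - 193248/7118735 = -22870779836338/2356301285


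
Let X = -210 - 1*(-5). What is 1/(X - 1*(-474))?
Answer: 1/269 ≈ 0.0037175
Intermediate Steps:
X = -205 (X = -210 + 5 = -205)
1/(X - 1*(-474)) = 1/(-205 - 1*(-474)) = 1/(-205 + 474) = 1/269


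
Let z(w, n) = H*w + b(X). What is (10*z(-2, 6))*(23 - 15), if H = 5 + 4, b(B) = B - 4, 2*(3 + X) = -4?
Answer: -2160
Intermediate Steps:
X = -5 (X = -3 + (½)*(-4) = -3 - 2 = -5)
b(B) = -4 + B
H = 9
z(w, n) = -9 + 9*w (z(w, n) = 9*w + (-4 - 5) = 9*w - 9 = -9 + 9*w)
(10*z(-2, 6))*(23 - 15) = (10*(-9 + 9*(-2)))*(23 - 15) = (10*(-9 - 18))*8 = (10*(-27))*8 = -270*8 = -2160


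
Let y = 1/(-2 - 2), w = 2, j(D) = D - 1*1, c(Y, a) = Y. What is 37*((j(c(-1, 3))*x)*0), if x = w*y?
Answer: 0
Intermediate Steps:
j(D) = -1 + D (j(D) = D - 1 = -1 + D)
y = -¼ (y = 1/(-4) = -¼ ≈ -0.25000)
x = -½ (x = 2*(-¼) = -½ ≈ -0.50000)
37*((j(c(-1, 3))*x)*0) = 37*(((-1 - 1)*(-½))*0) = 37*(-2*(-½)*0) = 37*(1*0) = 37*0 = 0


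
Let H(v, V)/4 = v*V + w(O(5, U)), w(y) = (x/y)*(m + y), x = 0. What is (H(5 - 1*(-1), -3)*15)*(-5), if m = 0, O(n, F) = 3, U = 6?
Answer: 5400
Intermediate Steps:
w(y) = 0 (w(y) = (0/y)*(0 + y) = 0*y = 0)
H(v, V) = 4*V*v (H(v, V) = 4*(v*V + 0) = 4*(V*v + 0) = 4*(V*v) = 4*V*v)
(H(5 - 1*(-1), -3)*15)*(-5) = ((4*(-3)*(5 - 1*(-1)))*15)*(-5) = ((4*(-3)*(5 + 1))*15)*(-5) = ((4*(-3)*6)*15)*(-5) = -72*15*(-5) = -1080*(-5) = 5400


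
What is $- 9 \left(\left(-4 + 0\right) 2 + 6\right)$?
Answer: $18$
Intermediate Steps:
$- 9 \left(\left(-4 + 0\right) 2 + 6\right) = - 9 \left(\left(-4\right) 2 + 6\right) = - 9 \left(-8 + 6\right) = \left(-9\right) \left(-2\right) = 18$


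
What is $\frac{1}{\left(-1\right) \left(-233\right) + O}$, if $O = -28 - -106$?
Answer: $\frac{1}{311} \approx 0.0032154$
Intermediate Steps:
$O = 78$ ($O = -28 + 106 = 78$)
$\frac{1}{\left(-1\right) \left(-233\right) + O} = \frac{1}{\left(-1\right) \left(-233\right) + 78} = \frac{1}{233 + 78} = \frac{1}{311}$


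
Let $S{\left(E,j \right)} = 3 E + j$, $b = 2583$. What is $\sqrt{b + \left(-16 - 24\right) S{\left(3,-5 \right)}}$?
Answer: $\sqrt{2423} \approx 49.224$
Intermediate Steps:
$S{\left(E,j \right)} = j + 3 E$
$\sqrt{b + \left(-16 - 24\right) S{\left(3,-5 \right)}} = \sqrt{2583 + \left(-16 - 24\right) \left(-5 + 3 \cdot 3\right)} = \sqrt{2583 - 40 \left(-5 + 9\right)} = \sqrt{2583 - 160} = \sqrt{2423}$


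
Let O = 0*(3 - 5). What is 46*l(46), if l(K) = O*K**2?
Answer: 0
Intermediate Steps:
O = 0 (O = 0*(-2) = 0)
l(K) = 0 (l(K) = 0*K**2 = 0)
46*l(46) = 46*0 = 0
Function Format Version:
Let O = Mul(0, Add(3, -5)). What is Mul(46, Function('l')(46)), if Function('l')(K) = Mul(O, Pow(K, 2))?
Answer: 0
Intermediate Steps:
O = 0 (O = Mul(0, -2) = 0)
Function('l')(K) = 0 (Function('l')(K) = Mul(0, Pow(K, 2)) = 0)
Mul(46, Function('l')(46)) = Mul(46, 0) = 0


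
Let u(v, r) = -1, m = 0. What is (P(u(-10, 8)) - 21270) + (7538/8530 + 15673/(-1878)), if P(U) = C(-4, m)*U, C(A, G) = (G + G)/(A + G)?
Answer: -170425448063/8009670 ≈ -21277.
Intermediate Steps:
C(A, G) = 2*G/(A + G) (C(A, G) = (2*G)/(A + G) = 2*G/(A + G))
P(U) = 0 (P(U) = (2*0/(-4 + 0))*U = (2*0/(-4))*U = (2*0*(-¼))*U = 0*U = 0)
(P(u(-10, 8)) - 21270) + (7538/8530 + 15673/(-1878)) = (0 - 21270) + (7538/8530 + 15673/(-1878)) = -21270 + (7538*(1/8530) + 15673*(-1/1878)) = -21270 + (3769/4265 - 15673/1878) = -21270 - 59767163/8009670 = -170425448063/8009670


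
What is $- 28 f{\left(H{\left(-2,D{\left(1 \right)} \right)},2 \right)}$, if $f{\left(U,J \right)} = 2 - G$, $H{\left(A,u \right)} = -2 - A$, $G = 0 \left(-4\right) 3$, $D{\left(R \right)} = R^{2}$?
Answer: $-56$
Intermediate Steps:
$G = 0$ ($G = 0 \cdot 3 = 0$)
$f{\left(U,J \right)} = 2$ ($f{\left(U,J \right)} = 2 - 0 = 2 + 0 = 2$)
$- 28 f{\left(H{\left(-2,D{\left(1 \right)} \right)},2 \right)} = \left(-28\right) 2 = -56$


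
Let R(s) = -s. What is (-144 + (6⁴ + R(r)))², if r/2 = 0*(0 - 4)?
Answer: 1327104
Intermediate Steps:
r = 0 (r = 2*(0*(0 - 4)) = 2*(0*(-4)) = 2*0 = 0)
(-144 + (6⁴ + R(r)))² = (-144 + (6⁴ - 1*0))² = (-144 + (1296 + 0))² = (-144 + 1296)² = 1152² = 1327104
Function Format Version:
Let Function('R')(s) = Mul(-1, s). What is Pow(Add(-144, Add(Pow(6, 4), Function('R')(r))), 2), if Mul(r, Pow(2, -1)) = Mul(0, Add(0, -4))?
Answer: 1327104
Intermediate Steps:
r = 0 (r = Mul(2, Mul(0, Add(0, -4))) = Mul(2, Mul(0, -4)) = Mul(2, 0) = 0)
Pow(Add(-144, Add(Pow(6, 4), Function('R')(r))), 2) = Pow(Add(-144, Add(Pow(6, 4), Mul(-1, 0))), 2) = Pow(Add(-144, Add(1296, 0)), 2) = Pow(Add(-144, 1296), 2) = Pow(1152, 2) = 1327104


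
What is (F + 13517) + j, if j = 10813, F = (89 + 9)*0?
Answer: 24330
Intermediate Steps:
F = 0 (F = 98*0 = 0)
(F + 13517) + j = (0 + 13517) + 10813 = 13517 + 10813 = 24330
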